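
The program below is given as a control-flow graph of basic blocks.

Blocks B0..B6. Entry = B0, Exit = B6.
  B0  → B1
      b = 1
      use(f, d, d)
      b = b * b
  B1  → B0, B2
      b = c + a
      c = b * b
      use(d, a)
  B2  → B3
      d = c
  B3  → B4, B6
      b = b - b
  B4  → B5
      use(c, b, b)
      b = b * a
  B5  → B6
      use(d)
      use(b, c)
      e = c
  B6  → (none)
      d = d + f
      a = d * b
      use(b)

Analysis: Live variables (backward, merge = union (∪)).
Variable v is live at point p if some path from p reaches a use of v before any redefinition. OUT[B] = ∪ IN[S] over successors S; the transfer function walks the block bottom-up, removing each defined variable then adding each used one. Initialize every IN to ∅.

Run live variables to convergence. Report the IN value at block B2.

Answer: {a, b, c, f}

Derivation:
Fixpoint table:
  B0:   IN={a, c, d, f}   OUT={a, c, d, f}
  B1:   IN={a, c, d, f}   OUT={a, b, c, d, f}
  B2:   IN={a, b, c, f}   OUT={a, b, c, d, f}
  B3:   IN={a, b, c, d, f}   OUT={a, b, c, d, f}
  B4:   IN={a, b, c, d, f}   OUT={b, c, d, f}
  B5:   IN={b, c, d, f}   OUT={b, d, f}
  B6:   IN={b, d, f}   OUT={}

Merge at B2: OUT[B2] = IN[B3] = {a, b, c, d, f}
Applying B2's transfer function to that OUT value gives IN[B2] (row B2 above).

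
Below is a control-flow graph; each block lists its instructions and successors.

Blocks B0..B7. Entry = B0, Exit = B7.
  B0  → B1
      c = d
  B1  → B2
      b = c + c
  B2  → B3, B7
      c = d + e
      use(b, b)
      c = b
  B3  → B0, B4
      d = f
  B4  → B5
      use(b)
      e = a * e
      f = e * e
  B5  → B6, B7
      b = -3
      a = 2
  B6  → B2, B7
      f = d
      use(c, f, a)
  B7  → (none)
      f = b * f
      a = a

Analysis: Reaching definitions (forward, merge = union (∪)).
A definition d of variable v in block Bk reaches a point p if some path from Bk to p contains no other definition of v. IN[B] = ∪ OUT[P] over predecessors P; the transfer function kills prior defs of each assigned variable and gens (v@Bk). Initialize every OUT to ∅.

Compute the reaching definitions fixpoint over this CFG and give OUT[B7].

Per-block solution:
  B0: | IN={a@B5, b@B1, b@B5, c@B2, d@B3, e@B4, f@B6} | OUT={a@B5, b@B1, b@B5, c@B0, d@B3, e@B4, f@B6}
  B1: | IN={a@B5, b@B1, b@B5, c@B0, d@B3, e@B4, f@B6} | OUT={a@B5, b@B1, c@B0, d@B3, e@B4, f@B6}
  B2: | IN={a@B5, b@B1, b@B5, c@B0, c@B2, d@B3, e@B4, f@B6} | OUT={a@B5, b@B1, b@B5, c@B2, d@B3, e@B4, f@B6}
  B3: | IN={a@B5, b@B1, b@B5, c@B2, d@B3, e@B4, f@B6} | OUT={a@B5, b@B1, b@B5, c@B2, d@B3, e@B4, f@B6}
  B4: | IN={a@B5, b@B1, b@B5, c@B2, d@B3, e@B4, f@B6} | OUT={a@B5, b@B1, b@B5, c@B2, d@B3, e@B4, f@B4}
  B5: | IN={a@B5, b@B1, b@B5, c@B2, d@B3, e@B4, f@B4} | OUT={a@B5, b@B5, c@B2, d@B3, e@B4, f@B4}
  B6: | IN={a@B5, b@B5, c@B2, d@B3, e@B4, f@B4} | OUT={a@B5, b@B5, c@B2, d@B3, e@B4, f@B6}
  B7: | IN={a@B5, b@B1, b@B5, c@B2, d@B3, e@B4, f@B4, f@B6} | OUT={a@B7, b@B1, b@B5, c@B2, d@B3, e@B4, f@B7}

Merge at B7: IN[B7] = OUT[B2] ⊔ OUT[B5] ⊔ OUT[B6] = {a@B5, b@B1, b@B5, c@B2, d@B3, e@B4, f@B4, f@B6}
Applying B7's transfer function to that IN value gives OUT[B7] (row B7 above).

Answer: {a@B7, b@B1, b@B5, c@B2, d@B3, e@B4, f@B7}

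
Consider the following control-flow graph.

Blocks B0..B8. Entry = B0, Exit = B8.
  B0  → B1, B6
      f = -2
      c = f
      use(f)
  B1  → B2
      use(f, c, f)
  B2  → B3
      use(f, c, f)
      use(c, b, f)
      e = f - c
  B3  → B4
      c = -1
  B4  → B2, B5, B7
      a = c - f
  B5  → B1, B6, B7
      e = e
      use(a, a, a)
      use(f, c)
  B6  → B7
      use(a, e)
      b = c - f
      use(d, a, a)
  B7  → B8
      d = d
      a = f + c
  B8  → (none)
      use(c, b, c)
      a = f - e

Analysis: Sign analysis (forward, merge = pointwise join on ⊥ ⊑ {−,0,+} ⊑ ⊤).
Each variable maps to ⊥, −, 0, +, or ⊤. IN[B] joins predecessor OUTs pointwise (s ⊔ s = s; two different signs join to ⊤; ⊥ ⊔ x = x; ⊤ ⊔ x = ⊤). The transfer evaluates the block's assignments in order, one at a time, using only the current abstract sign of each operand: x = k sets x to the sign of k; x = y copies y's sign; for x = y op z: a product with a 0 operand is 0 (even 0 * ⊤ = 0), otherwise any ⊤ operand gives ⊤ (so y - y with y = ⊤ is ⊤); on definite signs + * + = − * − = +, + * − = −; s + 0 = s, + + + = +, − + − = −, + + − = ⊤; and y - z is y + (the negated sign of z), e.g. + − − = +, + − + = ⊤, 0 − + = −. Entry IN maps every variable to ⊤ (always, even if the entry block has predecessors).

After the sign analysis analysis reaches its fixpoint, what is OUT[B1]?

Answer: {a: ⊤, b: ⊤, c: -, d: ⊤, e: ⊤, f: -}

Derivation:
Per-block solution:
  B0:   IN=(all ⊤)   OUT={c:-, f:-; rest ⊤}
  B1:   IN={c:-, f:-; rest ⊤}   OUT={c:-, f:-; rest ⊤}
  B2:   IN={c:-, f:-; rest ⊤}   OUT={c:-, f:-; rest ⊤}
  B3:   IN={c:-, f:-; rest ⊤}   OUT={c:-, f:-; rest ⊤}
  B4:   IN={c:-, f:-; rest ⊤}   OUT={c:-, f:-; rest ⊤}
  B5:   IN={c:-, f:-; rest ⊤}   OUT={c:-, f:-; rest ⊤}
  B6:   IN={c:-, f:-; rest ⊤}   OUT={c:-, f:-; rest ⊤}
  B7:   IN={c:-, f:-; rest ⊤}   OUT={a:-, c:-, f:-; rest ⊤}
  B8:   IN={a:-, c:-, f:-; rest ⊤}   OUT={c:-, f:-; rest ⊤}

Merge at B1: IN[B1] = OUT[B0] ⊔ OUT[B5] = {a: ⊤, b: ⊤, c: -, d: ⊤, e: ⊤, f: -}
Applying B1's transfer function to that IN value gives OUT[B1] (row B1 above).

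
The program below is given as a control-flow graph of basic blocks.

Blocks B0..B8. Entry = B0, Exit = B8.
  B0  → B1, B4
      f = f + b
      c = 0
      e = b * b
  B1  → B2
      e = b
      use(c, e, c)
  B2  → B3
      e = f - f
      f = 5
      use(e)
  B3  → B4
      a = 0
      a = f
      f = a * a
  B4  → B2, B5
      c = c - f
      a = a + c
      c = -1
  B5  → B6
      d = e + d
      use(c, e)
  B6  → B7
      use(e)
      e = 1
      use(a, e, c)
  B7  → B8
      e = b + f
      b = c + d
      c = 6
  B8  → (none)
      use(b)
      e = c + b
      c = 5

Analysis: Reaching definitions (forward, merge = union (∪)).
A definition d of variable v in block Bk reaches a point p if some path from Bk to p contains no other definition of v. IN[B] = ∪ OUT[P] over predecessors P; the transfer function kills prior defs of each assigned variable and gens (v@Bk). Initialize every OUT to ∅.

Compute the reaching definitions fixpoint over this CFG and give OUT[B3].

Fixpoint table:
  B0: | IN={} | OUT={c@B0, e@B0, f@B0}
  B1: | IN={c@B0, e@B0, f@B0} | OUT={c@B0, e@B1, f@B0}
  B2: | IN={a@B4, c@B0, c@B4, e@B0, e@B1, e@B2, f@B0, f@B3} | OUT={a@B4, c@B0, c@B4, e@B2, f@B2}
  B3: | IN={a@B4, c@B0, c@B4, e@B2, f@B2} | OUT={a@B3, c@B0, c@B4, e@B2, f@B3}
  B4: | IN={a@B3, c@B0, c@B4, e@B0, e@B2, f@B0, f@B3} | OUT={a@B4, c@B4, e@B0, e@B2, f@B0, f@B3}
  B5: | IN={a@B4, c@B4, e@B0, e@B2, f@B0, f@B3} | OUT={a@B4, c@B4, d@B5, e@B0, e@B2, f@B0, f@B3}
  B6: | IN={a@B4, c@B4, d@B5, e@B0, e@B2, f@B0, f@B3} | OUT={a@B4, c@B4, d@B5, e@B6, f@B0, f@B3}
  B7: | IN={a@B4, c@B4, d@B5, e@B6, f@B0, f@B3} | OUT={a@B4, b@B7, c@B7, d@B5, e@B7, f@B0, f@B3}
  B8: | IN={a@B4, b@B7, c@B7, d@B5, e@B7, f@B0, f@B3} | OUT={a@B4, b@B7, c@B8, d@B5, e@B8, f@B0, f@B3}

Merge at B3: IN[B3] = OUT[B2] = {a@B4, c@B0, c@B4, e@B2, f@B2}
Applying B3's transfer function to that IN value gives OUT[B3] (row B3 above).

Answer: {a@B3, c@B0, c@B4, e@B2, f@B3}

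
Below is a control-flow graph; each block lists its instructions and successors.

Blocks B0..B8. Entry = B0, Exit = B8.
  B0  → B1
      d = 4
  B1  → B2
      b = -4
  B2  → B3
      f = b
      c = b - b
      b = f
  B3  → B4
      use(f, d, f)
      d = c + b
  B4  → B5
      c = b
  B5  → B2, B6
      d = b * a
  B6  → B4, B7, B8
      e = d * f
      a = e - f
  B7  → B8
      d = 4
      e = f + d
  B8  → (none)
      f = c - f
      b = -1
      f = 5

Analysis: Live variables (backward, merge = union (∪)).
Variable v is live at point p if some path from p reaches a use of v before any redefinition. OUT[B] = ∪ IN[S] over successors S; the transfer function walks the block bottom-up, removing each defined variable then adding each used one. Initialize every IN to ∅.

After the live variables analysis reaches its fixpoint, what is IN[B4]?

Answer: {a, b, f}

Derivation:
Converged values:
  B0:  IN={a}  OUT={a, d}
  B1:  IN={a, d}  OUT={a, b, d}
  B2:  IN={a, b, d}  OUT={a, b, c, d, f}
  B3:  IN={a, b, c, d, f}  OUT={a, b, f}
  B4:  IN={a, b, f}  OUT={a, b, c, f}
  B5:  IN={a, b, c, f}  OUT={a, b, c, d, f}
  B6:  IN={b, c, d, f}  OUT={a, b, c, f}
  B7:  IN={c, f}  OUT={c, f}
  B8:  IN={c, f}  OUT={}

Merge at B4: OUT[B4] = IN[B5] = {a, b, c, f}
Applying B4's transfer function to that OUT value gives IN[B4] (row B4 above).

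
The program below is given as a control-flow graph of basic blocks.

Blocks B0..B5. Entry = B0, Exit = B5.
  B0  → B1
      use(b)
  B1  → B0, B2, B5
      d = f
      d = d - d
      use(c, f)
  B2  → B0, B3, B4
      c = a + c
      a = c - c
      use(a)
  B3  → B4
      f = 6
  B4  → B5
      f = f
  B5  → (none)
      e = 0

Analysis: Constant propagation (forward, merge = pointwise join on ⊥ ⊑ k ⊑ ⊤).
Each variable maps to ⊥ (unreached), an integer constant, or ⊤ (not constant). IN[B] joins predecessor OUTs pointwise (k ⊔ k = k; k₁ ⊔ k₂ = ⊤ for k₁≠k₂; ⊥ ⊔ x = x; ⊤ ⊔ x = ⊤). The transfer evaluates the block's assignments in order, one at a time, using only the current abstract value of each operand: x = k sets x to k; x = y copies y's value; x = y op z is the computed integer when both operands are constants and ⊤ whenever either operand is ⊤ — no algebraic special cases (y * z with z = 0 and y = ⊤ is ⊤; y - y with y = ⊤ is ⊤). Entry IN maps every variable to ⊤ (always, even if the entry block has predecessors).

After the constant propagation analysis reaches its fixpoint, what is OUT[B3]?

Answer: {a: ⊤, b: ⊤, c: ⊤, d: ⊤, e: ⊤, f: 6}

Working:
Fixpoint table:
  B0:  IN=(all ⊤)  OUT=(all ⊤)
  B1:  IN=(all ⊤)  OUT=(all ⊤)
  B2:  IN=(all ⊤)  OUT=(all ⊤)
  B3:  IN=(all ⊤)  OUT={f:6; rest ⊤}
  B4:  IN=(all ⊤)  OUT=(all ⊤)
  B5:  IN=(all ⊤)  OUT={e:0; rest ⊤}

Merge at B3: IN[B3] = OUT[B2] = {a: ⊤, b: ⊤, c: ⊤, d: ⊤, e: ⊤, f: ⊤}
Applying B3's transfer function to that IN value gives OUT[B3] (row B3 above).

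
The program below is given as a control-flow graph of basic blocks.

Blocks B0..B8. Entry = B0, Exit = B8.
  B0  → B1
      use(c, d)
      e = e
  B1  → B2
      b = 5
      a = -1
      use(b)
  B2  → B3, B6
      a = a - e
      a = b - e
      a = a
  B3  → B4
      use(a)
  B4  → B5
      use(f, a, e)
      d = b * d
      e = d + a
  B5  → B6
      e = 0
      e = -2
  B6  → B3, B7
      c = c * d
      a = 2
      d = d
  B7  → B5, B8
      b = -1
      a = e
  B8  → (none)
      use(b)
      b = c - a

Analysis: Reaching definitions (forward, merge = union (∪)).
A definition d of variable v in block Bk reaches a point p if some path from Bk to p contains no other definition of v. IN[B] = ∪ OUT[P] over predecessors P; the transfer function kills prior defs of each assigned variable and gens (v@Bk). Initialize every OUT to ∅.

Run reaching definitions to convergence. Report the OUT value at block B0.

Converged values:
  B0:  IN={}  OUT={e@B0}
  B1:  IN={e@B0}  OUT={a@B1, b@B1, e@B0}
  B2:  IN={a@B1, b@B1, e@B0}  OUT={a@B2, b@B1, e@B0}
  B3:  IN={a@B2, a@B6, b@B1, b@B7, c@B6, d@B6, e@B0, e@B5}  OUT={a@B2, a@B6, b@B1, b@B7, c@B6, d@B6, e@B0, e@B5}
  B4:  IN={a@B2, a@B6, b@B1, b@B7, c@B6, d@B6, e@B0, e@B5}  OUT={a@B2, a@B6, b@B1, b@B7, c@B6, d@B4, e@B4}
  B5:  IN={a@B2, a@B6, a@B7, b@B1, b@B7, c@B6, d@B4, d@B6, e@B0, e@B4, e@B5}  OUT={a@B2, a@B6, a@B7, b@B1, b@B7, c@B6, d@B4, d@B6, e@B5}
  B6:  IN={a@B2, a@B6, a@B7, b@B1, b@B7, c@B6, d@B4, d@B6, e@B0, e@B5}  OUT={a@B6, b@B1, b@B7, c@B6, d@B6, e@B0, e@B5}
  B7:  IN={a@B6, b@B1, b@B7, c@B6, d@B6, e@B0, e@B5}  OUT={a@B7, b@B7, c@B6, d@B6, e@B0, e@B5}
  B8:  IN={a@B7, b@B7, c@B6, d@B6, e@B0, e@B5}  OUT={a@B7, b@B8, c@B6, d@B6, e@B0, e@B5}

B0 is the boundary node: IN[B0] = {}
Applying B0's transfer function to that IN value gives OUT[B0] (row B0 above).

Answer: {e@B0}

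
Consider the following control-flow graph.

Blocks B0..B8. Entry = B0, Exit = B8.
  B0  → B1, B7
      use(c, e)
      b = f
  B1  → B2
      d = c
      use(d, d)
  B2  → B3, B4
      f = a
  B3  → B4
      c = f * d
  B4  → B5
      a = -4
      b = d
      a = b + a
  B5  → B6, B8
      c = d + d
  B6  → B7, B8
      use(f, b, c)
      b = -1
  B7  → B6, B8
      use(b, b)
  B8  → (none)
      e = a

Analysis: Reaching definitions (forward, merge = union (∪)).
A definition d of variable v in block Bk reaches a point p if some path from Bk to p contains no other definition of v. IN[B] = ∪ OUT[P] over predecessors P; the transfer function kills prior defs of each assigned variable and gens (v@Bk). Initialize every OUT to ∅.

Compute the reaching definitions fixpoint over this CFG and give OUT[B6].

Answer: {a@B4, b@B6, c@B5, d@B1, f@B2}

Working:
Converged values:
  B0:   IN={}   OUT={b@B0}
  B1:   IN={b@B0}   OUT={b@B0, d@B1}
  B2:   IN={b@B0, d@B1}   OUT={b@B0, d@B1, f@B2}
  B3:   IN={b@B0, d@B1, f@B2}   OUT={b@B0, c@B3, d@B1, f@B2}
  B4:   IN={b@B0, c@B3, d@B1, f@B2}   OUT={a@B4, b@B4, c@B3, d@B1, f@B2}
  B5:   IN={a@B4, b@B4, c@B3, d@B1, f@B2}   OUT={a@B4, b@B4, c@B5, d@B1, f@B2}
  B6:   IN={a@B4, b@B0, b@B4, b@B6, c@B5, d@B1, f@B2}   OUT={a@B4, b@B6, c@B5, d@B1, f@B2}
  B7:   IN={a@B4, b@B0, b@B6, c@B5, d@B1, f@B2}   OUT={a@B4, b@B0, b@B6, c@B5, d@B1, f@B2}
  B8:   IN={a@B4, b@B0, b@B4, b@B6, c@B5, d@B1, f@B2}   OUT={a@B4, b@B0, b@B4, b@B6, c@B5, d@B1, e@B8, f@B2}

Merge at B6: IN[B6] = OUT[B5] ⊔ OUT[B7] = {a@B4, b@B0, b@B4, b@B6, c@B5, d@B1, f@B2}
Applying B6's transfer function to that IN value gives OUT[B6] (row B6 above).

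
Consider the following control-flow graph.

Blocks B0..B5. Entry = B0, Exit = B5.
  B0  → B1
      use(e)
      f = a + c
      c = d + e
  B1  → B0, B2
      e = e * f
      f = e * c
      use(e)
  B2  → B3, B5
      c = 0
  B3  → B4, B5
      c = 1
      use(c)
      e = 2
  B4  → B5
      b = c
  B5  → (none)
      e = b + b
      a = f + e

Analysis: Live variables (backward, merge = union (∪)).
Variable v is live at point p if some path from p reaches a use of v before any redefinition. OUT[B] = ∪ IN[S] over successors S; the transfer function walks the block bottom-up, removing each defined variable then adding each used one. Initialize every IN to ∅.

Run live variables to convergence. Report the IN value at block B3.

Fixpoint table:
  B0: | IN={a, b, c, d, e} | OUT={a, b, c, d, e, f}
  B1: | IN={a, b, c, d, e, f} | OUT={a, b, c, d, e, f}
  B2: | IN={b, f} | OUT={b, f}
  B3: | IN={b, f} | OUT={b, c, f}
  B4: | IN={c, f} | OUT={b, f}
  B5: | IN={b, f} | OUT={}

Merge at B3: OUT[B3] = IN[B4] ⊔ IN[B5] = {b, c, f}
Applying B3's transfer function to that OUT value gives IN[B3] (row B3 above).

Answer: {b, f}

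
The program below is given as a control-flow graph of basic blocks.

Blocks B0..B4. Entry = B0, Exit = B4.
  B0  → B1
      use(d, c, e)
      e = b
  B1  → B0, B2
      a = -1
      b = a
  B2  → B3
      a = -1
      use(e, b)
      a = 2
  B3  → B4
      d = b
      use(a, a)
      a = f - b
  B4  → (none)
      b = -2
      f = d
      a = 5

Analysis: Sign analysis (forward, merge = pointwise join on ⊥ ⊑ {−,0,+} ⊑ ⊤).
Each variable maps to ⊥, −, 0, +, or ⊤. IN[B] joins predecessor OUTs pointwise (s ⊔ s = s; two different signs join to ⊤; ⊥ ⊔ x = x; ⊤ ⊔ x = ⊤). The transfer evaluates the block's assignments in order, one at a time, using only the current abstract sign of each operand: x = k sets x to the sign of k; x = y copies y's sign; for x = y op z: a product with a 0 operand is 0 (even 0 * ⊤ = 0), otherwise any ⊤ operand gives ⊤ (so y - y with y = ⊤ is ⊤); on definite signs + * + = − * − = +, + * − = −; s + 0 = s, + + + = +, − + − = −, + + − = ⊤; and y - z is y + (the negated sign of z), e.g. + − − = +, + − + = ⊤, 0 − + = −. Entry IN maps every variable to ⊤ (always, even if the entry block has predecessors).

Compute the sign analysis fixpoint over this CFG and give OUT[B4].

Answer: {a: +, b: -, c: ⊤, d: -, e: ⊤, f: -}

Derivation:
Per-block solution:
  B0:  IN=(all ⊤)  OUT=(all ⊤)
  B1:  IN=(all ⊤)  OUT={a:-, b:-; rest ⊤}
  B2:  IN={a:-, b:-; rest ⊤}  OUT={a:+, b:-; rest ⊤}
  B3:  IN={a:+, b:-; rest ⊤}  OUT={b:-, d:-; rest ⊤}
  B4:  IN={b:-, d:-; rest ⊤}  OUT={a:+, b:-, d:-, f:-; rest ⊤}

Merge at B4: IN[B4] = OUT[B3] = {a: ⊤, b: -, c: ⊤, d: -, e: ⊤, f: ⊤}
Applying B4's transfer function to that IN value gives OUT[B4] (row B4 above).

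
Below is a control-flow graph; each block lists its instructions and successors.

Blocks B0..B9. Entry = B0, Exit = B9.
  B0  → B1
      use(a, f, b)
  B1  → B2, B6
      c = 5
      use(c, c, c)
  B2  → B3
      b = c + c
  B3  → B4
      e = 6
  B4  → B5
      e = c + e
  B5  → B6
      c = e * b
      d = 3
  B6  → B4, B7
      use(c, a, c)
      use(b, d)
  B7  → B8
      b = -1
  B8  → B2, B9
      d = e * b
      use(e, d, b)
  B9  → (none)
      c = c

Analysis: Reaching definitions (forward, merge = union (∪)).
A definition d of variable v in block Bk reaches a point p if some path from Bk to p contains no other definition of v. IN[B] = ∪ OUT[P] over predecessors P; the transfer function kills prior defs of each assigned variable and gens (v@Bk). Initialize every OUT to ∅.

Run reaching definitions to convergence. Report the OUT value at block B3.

Answer: {b@B2, c@B1, c@B5, d@B8, e@B3}

Derivation:
Per-block solution:
  B0:  IN={}  OUT={}
  B1:  IN={}  OUT={c@B1}
  B2:  IN={b@B7, c@B1, c@B5, d@B8, e@B4}  OUT={b@B2, c@B1, c@B5, d@B8, e@B4}
  B3:  IN={b@B2, c@B1, c@B5, d@B8, e@B4}  OUT={b@B2, c@B1, c@B5, d@B8, e@B3}
  B4:  IN={b@B2, c@B1, c@B5, d@B5, d@B8, e@B3, e@B4}  OUT={b@B2, c@B1, c@B5, d@B5, d@B8, e@B4}
  B5:  IN={b@B2, c@B1, c@B5, d@B5, d@B8, e@B4}  OUT={b@B2, c@B5, d@B5, e@B4}
  B6:  IN={b@B2, c@B1, c@B5, d@B5, e@B4}  OUT={b@B2, c@B1, c@B5, d@B5, e@B4}
  B7:  IN={b@B2, c@B1, c@B5, d@B5, e@B4}  OUT={b@B7, c@B1, c@B5, d@B5, e@B4}
  B8:  IN={b@B7, c@B1, c@B5, d@B5, e@B4}  OUT={b@B7, c@B1, c@B5, d@B8, e@B4}
  B9:  IN={b@B7, c@B1, c@B5, d@B8, e@B4}  OUT={b@B7, c@B9, d@B8, e@B4}

Merge at B3: IN[B3] = OUT[B2] = {b@B2, c@B1, c@B5, d@B8, e@B4}
Applying B3's transfer function to that IN value gives OUT[B3] (row B3 above).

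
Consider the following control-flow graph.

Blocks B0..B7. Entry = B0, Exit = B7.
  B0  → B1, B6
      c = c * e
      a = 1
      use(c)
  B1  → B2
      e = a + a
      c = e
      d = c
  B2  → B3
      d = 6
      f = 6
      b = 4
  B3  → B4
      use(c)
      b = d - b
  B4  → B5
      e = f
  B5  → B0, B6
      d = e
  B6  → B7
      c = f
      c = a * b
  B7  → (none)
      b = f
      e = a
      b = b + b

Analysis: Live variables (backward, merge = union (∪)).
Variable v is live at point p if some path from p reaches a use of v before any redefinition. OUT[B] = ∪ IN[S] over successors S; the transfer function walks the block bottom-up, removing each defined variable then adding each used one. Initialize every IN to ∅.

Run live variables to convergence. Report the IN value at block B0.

Answer: {b, c, e, f}

Derivation:
Fixpoint table:
  B0: | IN={b, c, e, f} | OUT={a, b, f}
  B1: | IN={a} | OUT={a, c}
  B2: | IN={a, c} | OUT={a, b, c, d, f}
  B3: | IN={a, b, c, d, f} | OUT={a, b, c, f}
  B4: | IN={a, b, c, f} | OUT={a, b, c, e, f}
  B5: | IN={a, b, c, e, f} | OUT={a, b, c, e, f}
  B6: | IN={a, b, f} | OUT={a, f}
  B7: | IN={a, f} | OUT={}

Merge at B0: OUT[B0] = IN[B1] ⊔ IN[B6] = {a, b, f}
Applying B0's transfer function to that OUT value gives IN[B0] (row B0 above).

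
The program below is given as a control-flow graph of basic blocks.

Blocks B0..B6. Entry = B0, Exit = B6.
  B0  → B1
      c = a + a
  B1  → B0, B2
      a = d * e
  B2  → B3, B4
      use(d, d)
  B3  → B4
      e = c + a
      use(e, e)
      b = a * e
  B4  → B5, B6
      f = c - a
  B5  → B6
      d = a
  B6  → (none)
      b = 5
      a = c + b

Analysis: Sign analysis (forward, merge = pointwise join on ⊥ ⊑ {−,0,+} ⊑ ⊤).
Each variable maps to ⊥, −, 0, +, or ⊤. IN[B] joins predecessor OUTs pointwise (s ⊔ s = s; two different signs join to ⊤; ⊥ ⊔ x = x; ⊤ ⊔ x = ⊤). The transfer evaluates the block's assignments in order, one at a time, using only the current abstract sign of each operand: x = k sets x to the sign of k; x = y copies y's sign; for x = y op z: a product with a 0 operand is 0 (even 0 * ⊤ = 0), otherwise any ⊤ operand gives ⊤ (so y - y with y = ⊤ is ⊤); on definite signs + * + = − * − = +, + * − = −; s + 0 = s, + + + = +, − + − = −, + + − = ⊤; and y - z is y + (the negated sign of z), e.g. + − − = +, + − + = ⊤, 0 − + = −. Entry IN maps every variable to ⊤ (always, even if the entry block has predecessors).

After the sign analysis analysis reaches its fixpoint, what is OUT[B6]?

Converged values:
  B0:  IN=(all ⊤)  OUT=(all ⊤)
  B1:  IN=(all ⊤)  OUT=(all ⊤)
  B2:  IN=(all ⊤)  OUT=(all ⊤)
  B3:  IN=(all ⊤)  OUT=(all ⊤)
  B4:  IN=(all ⊤)  OUT=(all ⊤)
  B5:  IN=(all ⊤)  OUT=(all ⊤)
  B6:  IN=(all ⊤)  OUT={b:+; rest ⊤}

Merge at B6: IN[B6] = OUT[B4] ⊔ OUT[B5] = {a: ⊤, b: ⊤, c: ⊤, d: ⊤, e: ⊤, f: ⊤}
Applying B6's transfer function to that IN value gives OUT[B6] (row B6 above).

Answer: {a: ⊤, b: +, c: ⊤, d: ⊤, e: ⊤, f: ⊤}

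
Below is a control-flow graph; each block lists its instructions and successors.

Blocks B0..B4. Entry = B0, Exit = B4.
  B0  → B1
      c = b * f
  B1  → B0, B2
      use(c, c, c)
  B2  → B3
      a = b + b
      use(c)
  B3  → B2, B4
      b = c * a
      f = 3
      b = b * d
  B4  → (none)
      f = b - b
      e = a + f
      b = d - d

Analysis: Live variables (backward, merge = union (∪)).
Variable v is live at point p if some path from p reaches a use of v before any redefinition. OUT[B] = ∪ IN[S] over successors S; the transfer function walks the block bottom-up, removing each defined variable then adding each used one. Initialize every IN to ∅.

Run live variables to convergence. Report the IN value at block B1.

Answer: {b, c, d, f}

Working:
Converged values:
  B0: | IN={b, d, f} | OUT={b, c, d, f}
  B1: | IN={b, c, d, f} | OUT={b, c, d, f}
  B2: | IN={b, c, d} | OUT={a, c, d}
  B3: | IN={a, c, d} | OUT={a, b, c, d}
  B4: | IN={a, b, d} | OUT={}

Merge at B1: OUT[B1] = IN[B0] ⊔ IN[B2] = {b, c, d, f}
Applying B1's transfer function to that OUT value gives IN[B1] (row B1 above).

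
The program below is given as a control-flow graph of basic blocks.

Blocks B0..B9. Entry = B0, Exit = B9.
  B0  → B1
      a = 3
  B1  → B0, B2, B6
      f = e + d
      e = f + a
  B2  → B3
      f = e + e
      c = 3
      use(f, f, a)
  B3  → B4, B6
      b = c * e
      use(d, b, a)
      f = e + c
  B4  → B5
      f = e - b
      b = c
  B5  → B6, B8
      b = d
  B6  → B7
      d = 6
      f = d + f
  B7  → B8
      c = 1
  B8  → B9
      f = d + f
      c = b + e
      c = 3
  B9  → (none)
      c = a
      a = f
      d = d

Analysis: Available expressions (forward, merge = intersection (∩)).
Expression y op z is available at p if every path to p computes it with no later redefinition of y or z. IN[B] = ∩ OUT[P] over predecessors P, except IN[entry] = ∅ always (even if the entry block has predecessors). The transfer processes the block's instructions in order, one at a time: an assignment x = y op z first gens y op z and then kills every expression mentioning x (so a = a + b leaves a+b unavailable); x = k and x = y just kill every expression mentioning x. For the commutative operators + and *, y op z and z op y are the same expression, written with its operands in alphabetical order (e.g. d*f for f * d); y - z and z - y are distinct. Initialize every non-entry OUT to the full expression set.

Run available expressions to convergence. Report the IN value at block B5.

Per-block solution:
  B0:  IN={}  OUT={}
  B1:  IN={}  OUT={a+f}
  B2:  IN={a+f}  OUT={e+e}
  B3:  IN={e+e}  OUT={c*e, c+e, e+e}
  B4:  IN={c*e, c+e, e+e}  OUT={c*e, c+e, e+e}
  B5:  IN={c*e, c+e, e+e}  OUT={c*e, c+e, e+e}
  B6:  IN={}  OUT={}
  B7:  IN={}  OUT={}
  B8:  IN={}  OUT={b+e}
  B9:  IN={b+e}  OUT={b+e}

Merge at B5: IN[B5] = OUT[B4] = {c*e, c+e, e+e}

Answer: {c*e, c+e, e+e}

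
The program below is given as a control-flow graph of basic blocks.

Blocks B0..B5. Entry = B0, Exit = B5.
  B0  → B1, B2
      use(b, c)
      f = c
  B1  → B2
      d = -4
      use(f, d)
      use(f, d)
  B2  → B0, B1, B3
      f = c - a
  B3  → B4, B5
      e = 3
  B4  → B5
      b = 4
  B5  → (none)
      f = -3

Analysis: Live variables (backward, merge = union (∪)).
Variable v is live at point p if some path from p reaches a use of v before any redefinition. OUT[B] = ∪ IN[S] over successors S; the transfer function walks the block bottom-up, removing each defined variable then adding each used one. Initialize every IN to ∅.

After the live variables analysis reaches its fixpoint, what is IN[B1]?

Answer: {a, b, c, f}

Trace:
Per-block solution:
  B0:  IN={a, b, c}  OUT={a, b, c, f}
  B1:  IN={a, b, c, f}  OUT={a, b, c}
  B2:  IN={a, b, c}  OUT={a, b, c, f}
  B3:  IN={}  OUT={}
  B4:  IN={}  OUT={}
  B5:  IN={}  OUT={}

Merge at B1: OUT[B1] = IN[B2] = {a, b, c}
Applying B1's transfer function to that OUT value gives IN[B1] (row B1 above).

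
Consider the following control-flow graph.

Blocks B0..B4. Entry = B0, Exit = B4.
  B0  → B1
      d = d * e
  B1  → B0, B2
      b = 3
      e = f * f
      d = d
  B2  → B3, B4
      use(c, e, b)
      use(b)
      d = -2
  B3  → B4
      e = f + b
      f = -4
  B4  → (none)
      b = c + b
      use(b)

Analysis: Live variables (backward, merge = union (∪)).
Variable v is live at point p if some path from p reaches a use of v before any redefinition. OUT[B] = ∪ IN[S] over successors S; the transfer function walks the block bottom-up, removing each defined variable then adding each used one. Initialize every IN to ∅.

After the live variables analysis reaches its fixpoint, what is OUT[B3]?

Per-block solution:
  B0:   IN={c, d, e, f}   OUT={c, d, f}
  B1:   IN={c, d, f}   OUT={b, c, d, e, f}
  B2:   IN={b, c, e, f}   OUT={b, c, f}
  B3:   IN={b, c, f}   OUT={b, c}
  B4:   IN={b, c}   OUT={}

Merge at B3: OUT[B3] = IN[B4] = {b, c}

Answer: {b, c}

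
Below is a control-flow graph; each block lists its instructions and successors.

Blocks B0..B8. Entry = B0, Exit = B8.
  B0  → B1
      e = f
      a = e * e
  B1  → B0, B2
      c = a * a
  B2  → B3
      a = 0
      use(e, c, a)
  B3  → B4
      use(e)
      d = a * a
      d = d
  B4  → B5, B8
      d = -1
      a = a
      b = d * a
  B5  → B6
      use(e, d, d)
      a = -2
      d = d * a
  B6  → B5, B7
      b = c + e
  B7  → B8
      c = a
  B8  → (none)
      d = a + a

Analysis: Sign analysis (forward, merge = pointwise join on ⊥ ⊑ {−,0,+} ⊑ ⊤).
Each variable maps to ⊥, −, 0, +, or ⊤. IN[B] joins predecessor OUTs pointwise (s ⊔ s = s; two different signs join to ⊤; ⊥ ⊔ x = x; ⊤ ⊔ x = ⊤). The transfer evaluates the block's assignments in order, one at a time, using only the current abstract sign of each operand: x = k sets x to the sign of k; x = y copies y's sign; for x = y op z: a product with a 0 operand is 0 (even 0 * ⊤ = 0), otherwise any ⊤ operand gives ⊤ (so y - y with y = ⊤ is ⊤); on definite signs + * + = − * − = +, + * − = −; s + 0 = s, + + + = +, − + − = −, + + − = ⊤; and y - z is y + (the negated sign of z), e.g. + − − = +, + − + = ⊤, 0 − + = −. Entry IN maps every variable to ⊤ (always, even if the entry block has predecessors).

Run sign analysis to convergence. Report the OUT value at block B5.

Answer: {a: -, b: ⊤, c: ⊤, d: ⊤, e: ⊤, f: ⊤}

Derivation:
Fixpoint table:
  B0: | IN=(all ⊤) | OUT=(all ⊤)
  B1: | IN=(all ⊤) | OUT=(all ⊤)
  B2: | IN=(all ⊤) | OUT={a:0; rest ⊤}
  B3: | IN={a:0; rest ⊤} | OUT={a:0, d:0; rest ⊤}
  B4: | IN={a:0, d:0; rest ⊤} | OUT={a:0, b:0, d:-; rest ⊤}
  B5: | IN=(all ⊤) | OUT={a:-; rest ⊤}
  B6: | IN={a:-; rest ⊤} | OUT={a:-; rest ⊤}
  B7: | IN={a:-; rest ⊤} | OUT={a:-, c:-; rest ⊤}
  B8: | IN=(all ⊤) | OUT=(all ⊤)

Merge at B5: IN[B5] = OUT[B4] ⊔ OUT[B6] = {a: ⊤, b: ⊤, c: ⊤, d: ⊤, e: ⊤, f: ⊤}
Applying B5's transfer function to that IN value gives OUT[B5] (row B5 above).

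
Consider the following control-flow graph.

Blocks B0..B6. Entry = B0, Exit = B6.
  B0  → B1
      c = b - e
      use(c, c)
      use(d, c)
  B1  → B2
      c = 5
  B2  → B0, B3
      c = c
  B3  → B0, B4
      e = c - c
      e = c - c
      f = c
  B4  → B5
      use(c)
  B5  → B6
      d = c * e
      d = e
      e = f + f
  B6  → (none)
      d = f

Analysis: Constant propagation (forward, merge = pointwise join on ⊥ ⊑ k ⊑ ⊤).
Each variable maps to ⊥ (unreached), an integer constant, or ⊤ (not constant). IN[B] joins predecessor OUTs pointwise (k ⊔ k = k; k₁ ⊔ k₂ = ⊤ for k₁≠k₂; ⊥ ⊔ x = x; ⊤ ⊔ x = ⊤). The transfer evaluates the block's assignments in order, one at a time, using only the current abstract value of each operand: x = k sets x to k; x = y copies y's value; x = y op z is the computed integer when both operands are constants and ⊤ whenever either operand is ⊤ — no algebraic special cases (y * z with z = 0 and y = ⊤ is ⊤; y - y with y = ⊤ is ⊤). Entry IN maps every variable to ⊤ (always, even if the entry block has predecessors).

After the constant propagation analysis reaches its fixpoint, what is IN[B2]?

Answer: {a: ⊤, b: ⊤, c: 5, d: ⊤, e: ⊤, f: ⊤}

Working:
Converged values:
  B0: | IN=(all ⊤) | OUT=(all ⊤)
  B1: | IN=(all ⊤) | OUT={c:5; rest ⊤}
  B2: | IN={c:5; rest ⊤} | OUT={c:5; rest ⊤}
  B3: | IN={c:5; rest ⊤} | OUT={c:5, e:0, f:5; rest ⊤}
  B4: | IN={c:5, e:0, f:5; rest ⊤} | OUT={c:5, e:0, f:5; rest ⊤}
  B5: | IN={c:5, e:0, f:5; rest ⊤} | OUT={c:5, d:0, e:10, f:5; rest ⊤}
  B6: | IN={c:5, d:0, e:10, f:5; rest ⊤} | OUT={c:5, d:5, e:10, f:5; rest ⊤}

Merge at B2: IN[B2] = OUT[B1] = {a: ⊤, b: ⊤, c: 5, d: ⊤, e: ⊤, f: ⊤}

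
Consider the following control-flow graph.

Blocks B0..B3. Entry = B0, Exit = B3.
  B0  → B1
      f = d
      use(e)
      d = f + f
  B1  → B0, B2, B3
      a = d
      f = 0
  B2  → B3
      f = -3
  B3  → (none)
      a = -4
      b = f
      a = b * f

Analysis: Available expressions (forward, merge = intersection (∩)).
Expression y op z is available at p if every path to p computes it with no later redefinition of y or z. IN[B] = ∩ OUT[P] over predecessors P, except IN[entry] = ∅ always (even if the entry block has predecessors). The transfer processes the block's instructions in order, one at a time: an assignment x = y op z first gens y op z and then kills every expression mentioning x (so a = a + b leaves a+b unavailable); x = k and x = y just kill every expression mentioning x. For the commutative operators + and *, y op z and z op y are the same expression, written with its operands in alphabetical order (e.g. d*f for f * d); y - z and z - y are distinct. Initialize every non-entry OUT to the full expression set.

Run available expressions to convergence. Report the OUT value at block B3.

Answer: {b*f}

Working:
Converged values:
  B0:  IN={}  OUT={f+f}
  B1:  IN={f+f}  OUT={}
  B2:  IN={}  OUT={}
  B3:  IN={}  OUT={b*f}

Merge at B3: IN[B3] = OUT[B1] ∩ OUT[B2] = {}
Applying B3's transfer function to that IN value gives OUT[B3] (row B3 above).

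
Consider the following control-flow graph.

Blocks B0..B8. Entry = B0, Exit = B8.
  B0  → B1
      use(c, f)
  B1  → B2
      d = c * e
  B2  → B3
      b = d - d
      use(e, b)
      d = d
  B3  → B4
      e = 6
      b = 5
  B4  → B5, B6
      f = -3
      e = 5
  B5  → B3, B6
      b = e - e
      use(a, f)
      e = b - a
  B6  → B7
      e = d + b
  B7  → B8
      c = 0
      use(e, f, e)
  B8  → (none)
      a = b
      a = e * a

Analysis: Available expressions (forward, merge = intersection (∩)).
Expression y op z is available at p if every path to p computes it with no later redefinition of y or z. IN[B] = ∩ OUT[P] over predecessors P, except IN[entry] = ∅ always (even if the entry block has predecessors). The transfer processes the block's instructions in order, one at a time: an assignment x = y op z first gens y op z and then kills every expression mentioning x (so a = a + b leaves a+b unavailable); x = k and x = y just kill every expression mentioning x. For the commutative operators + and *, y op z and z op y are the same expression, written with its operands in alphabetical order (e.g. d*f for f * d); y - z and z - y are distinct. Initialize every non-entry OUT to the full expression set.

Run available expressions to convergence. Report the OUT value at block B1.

Converged values:
  B0:  IN={}  OUT={}
  B1:  IN={}  OUT={c*e}
  B2:  IN={c*e}  OUT={c*e}
  B3:  IN={}  OUT={}
  B4:  IN={}  OUT={}
  B5:  IN={}  OUT={b-a}
  B6:  IN={}  OUT={b+d}
  B7:  IN={b+d}  OUT={b+d}
  B8:  IN={b+d}  OUT={b+d}

Merge at B1: IN[B1] = OUT[B0] = {}
Applying B1's transfer function to that IN value gives OUT[B1] (row B1 above).

Answer: {c*e}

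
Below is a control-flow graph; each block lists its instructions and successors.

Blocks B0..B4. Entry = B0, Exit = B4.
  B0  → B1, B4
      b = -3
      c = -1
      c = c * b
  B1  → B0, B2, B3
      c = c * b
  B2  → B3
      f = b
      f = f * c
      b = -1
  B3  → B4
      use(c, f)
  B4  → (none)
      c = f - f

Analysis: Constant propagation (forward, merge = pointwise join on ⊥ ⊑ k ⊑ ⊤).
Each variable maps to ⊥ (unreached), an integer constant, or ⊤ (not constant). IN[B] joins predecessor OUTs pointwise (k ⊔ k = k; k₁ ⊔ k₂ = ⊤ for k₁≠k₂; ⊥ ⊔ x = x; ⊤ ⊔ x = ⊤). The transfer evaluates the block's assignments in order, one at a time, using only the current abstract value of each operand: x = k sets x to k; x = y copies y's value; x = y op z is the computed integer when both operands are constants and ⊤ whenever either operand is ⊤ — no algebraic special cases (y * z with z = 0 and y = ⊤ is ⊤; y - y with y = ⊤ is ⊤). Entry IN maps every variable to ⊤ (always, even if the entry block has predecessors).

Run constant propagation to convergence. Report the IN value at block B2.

Per-block solution:
  B0:   IN=(all ⊤)   OUT={b:-3, c:3; rest ⊤}
  B1:   IN={b:-3, c:3; rest ⊤}   OUT={b:-3, c:-9; rest ⊤}
  B2:   IN={b:-3, c:-9; rest ⊤}   OUT={b:-1, c:-9, f:27; rest ⊤}
  B3:   IN={c:-9; rest ⊤}   OUT={c:-9; rest ⊤}
  B4:   IN=(all ⊤)   OUT=(all ⊤)

Merge at B2: IN[B2] = OUT[B1] = {a: ⊤, b: -3, c: -9, d: ⊤, e: ⊤, f: ⊤}

Answer: {a: ⊤, b: -3, c: -9, d: ⊤, e: ⊤, f: ⊤}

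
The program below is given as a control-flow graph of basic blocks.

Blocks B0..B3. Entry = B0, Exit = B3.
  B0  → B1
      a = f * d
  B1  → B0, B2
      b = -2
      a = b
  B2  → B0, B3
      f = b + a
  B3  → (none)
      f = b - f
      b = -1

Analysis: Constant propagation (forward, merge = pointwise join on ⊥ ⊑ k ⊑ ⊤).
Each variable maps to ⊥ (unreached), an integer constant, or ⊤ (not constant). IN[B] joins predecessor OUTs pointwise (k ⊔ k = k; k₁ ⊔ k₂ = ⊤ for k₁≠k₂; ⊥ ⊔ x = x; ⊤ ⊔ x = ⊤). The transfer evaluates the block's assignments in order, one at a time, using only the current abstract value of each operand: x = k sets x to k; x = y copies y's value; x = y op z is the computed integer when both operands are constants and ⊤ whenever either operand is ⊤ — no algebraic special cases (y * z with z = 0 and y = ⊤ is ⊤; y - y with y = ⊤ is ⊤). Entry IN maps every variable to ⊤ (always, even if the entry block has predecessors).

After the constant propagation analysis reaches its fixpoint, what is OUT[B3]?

Per-block solution:
  B0:  IN=(all ⊤)  OUT=(all ⊤)
  B1:  IN=(all ⊤)  OUT={a:-2, b:-2; rest ⊤}
  B2:  IN={a:-2, b:-2; rest ⊤}  OUT={a:-2, b:-2, f:-4; rest ⊤}
  B3:  IN={a:-2, b:-2, f:-4; rest ⊤}  OUT={a:-2, b:-1, f:2; rest ⊤}

Merge at B3: IN[B3] = OUT[B2] = {a: -2, b: -2, c: ⊤, d: ⊤, e: ⊤, f: -4}
Applying B3's transfer function to that IN value gives OUT[B3] (row B3 above).

Answer: {a: -2, b: -1, c: ⊤, d: ⊤, e: ⊤, f: 2}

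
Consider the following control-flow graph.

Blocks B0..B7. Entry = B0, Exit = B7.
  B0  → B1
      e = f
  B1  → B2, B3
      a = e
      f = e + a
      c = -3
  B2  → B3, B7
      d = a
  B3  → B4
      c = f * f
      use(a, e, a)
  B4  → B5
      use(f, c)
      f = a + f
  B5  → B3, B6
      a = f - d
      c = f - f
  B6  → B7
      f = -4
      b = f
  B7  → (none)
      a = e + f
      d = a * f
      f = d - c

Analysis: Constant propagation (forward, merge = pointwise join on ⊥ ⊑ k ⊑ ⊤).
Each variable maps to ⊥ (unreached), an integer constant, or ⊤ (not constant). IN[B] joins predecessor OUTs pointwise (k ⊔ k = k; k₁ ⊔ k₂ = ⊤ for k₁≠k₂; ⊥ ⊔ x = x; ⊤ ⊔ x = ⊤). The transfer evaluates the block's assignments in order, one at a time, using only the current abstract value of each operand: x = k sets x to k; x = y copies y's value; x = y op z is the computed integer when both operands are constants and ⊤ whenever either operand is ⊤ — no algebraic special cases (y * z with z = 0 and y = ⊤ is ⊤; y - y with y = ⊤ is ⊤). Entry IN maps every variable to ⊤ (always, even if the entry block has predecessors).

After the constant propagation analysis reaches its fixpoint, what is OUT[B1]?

Answer: {a: ⊤, b: ⊤, c: -3, d: ⊤, e: ⊤, f: ⊤}

Derivation:
Converged values:
  B0:   IN=(all ⊤)   OUT=(all ⊤)
  B1:   IN=(all ⊤)   OUT={c:-3; rest ⊤}
  B2:   IN={c:-3; rest ⊤}   OUT={c:-3; rest ⊤}
  B3:   IN=(all ⊤)   OUT=(all ⊤)
  B4:   IN=(all ⊤)   OUT=(all ⊤)
  B5:   IN=(all ⊤)   OUT=(all ⊤)
  B6:   IN=(all ⊤)   OUT={b:-4, f:-4; rest ⊤}
  B7:   IN=(all ⊤)   OUT=(all ⊤)

Merge at B1: IN[B1] = OUT[B0] = {a: ⊤, b: ⊤, c: ⊤, d: ⊤, e: ⊤, f: ⊤}
Applying B1's transfer function to that IN value gives OUT[B1] (row B1 above).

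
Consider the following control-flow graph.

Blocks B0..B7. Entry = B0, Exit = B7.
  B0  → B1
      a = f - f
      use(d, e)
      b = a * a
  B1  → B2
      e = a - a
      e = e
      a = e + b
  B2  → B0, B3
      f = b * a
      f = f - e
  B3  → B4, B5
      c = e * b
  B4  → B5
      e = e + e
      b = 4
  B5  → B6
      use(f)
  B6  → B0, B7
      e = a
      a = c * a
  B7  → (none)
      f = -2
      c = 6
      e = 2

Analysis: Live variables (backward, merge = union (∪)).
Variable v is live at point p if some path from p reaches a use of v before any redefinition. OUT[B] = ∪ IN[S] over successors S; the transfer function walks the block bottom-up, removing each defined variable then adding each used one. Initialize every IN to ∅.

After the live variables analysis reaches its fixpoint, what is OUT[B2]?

Answer: {a, b, d, e, f}

Trace:
Per-block solution:
  B0:   IN={d, e, f}   OUT={a, b, d}
  B1:   IN={a, b, d}   OUT={a, b, d, e}
  B2:   IN={a, b, d, e}   OUT={a, b, d, e, f}
  B3:   IN={a, b, d, e, f}   OUT={a, c, d, e, f}
  B4:   IN={a, c, d, e, f}   OUT={a, c, d, f}
  B5:   IN={a, c, d, f}   OUT={a, c, d, f}
  B6:   IN={a, c, d, f}   OUT={d, e, f}
  B7:   IN={}   OUT={}

Merge at B2: OUT[B2] = IN[B0] ⊔ IN[B3] = {a, b, d, e, f}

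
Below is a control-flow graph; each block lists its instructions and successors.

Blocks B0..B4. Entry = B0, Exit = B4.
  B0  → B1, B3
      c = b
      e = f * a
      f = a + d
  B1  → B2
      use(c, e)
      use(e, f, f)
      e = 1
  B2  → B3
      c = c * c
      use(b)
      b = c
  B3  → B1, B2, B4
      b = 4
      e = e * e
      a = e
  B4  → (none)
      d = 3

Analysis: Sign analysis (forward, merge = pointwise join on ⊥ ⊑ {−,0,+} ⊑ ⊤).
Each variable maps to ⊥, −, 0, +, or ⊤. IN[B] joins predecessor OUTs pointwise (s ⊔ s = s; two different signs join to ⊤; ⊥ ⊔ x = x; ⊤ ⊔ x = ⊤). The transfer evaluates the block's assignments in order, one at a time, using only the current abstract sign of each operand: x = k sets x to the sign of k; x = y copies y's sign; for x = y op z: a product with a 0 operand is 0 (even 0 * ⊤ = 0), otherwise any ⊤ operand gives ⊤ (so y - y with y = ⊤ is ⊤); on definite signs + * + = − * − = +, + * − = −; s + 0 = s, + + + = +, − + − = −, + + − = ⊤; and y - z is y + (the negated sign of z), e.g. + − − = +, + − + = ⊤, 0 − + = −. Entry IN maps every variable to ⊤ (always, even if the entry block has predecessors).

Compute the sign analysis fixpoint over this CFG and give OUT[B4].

Answer: {a: ⊤, b: +, c: ⊤, d: +, e: ⊤, f: ⊤}

Derivation:
Per-block solution:
  B0:  IN=(all ⊤)  OUT=(all ⊤)
  B1:  IN=(all ⊤)  OUT={e:+; rest ⊤}
  B2:  IN=(all ⊤)  OUT=(all ⊤)
  B3:  IN=(all ⊤)  OUT={b:+; rest ⊤}
  B4:  IN={b:+; rest ⊤}  OUT={b:+, d:+; rest ⊤}

Merge at B4: IN[B4] = OUT[B3] = {a: ⊤, b: +, c: ⊤, d: ⊤, e: ⊤, f: ⊤}
Applying B4's transfer function to that IN value gives OUT[B4] (row B4 above).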